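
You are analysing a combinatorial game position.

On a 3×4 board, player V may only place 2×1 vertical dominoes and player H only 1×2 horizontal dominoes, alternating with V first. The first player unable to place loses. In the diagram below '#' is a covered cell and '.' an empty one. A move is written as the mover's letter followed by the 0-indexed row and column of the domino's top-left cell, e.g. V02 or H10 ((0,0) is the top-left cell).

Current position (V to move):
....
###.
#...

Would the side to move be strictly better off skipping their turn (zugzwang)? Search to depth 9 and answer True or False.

zugzwang(..../###./#..., V) = False

[..../###./#...] V move#1: V03:-1/...#/####/#...*, V13:-1/..../####/#..#
[...#/####/#...] H move#2: H00:+1/##.#/####/#...*, H01:+1/.###/####/#..., H21:+1/...#/####/###., H22:+1/...#/####/#.##
[##.#/####/#...] end (terminal -1, V#3); searched ..../###./#... to 9
suppose V passes — search the same position with H to move:
pass> [..../###./#...] H move#1: H00:+1/##../###./#...*, H01:+1/.##./###./#..., H02:+1/..##/###./#..., H21:+1/..../###./###., H22:+1/..../###./#.##
pass> [##../###./#...] V move#2: V03:-1/##.#/####/#...*, V13:-1/##../####/#..#
pass> [##.#/####/#...] H move#3: H21:+1/##.#/####/###.*, H22:+1/##.#/####/#.##
pass> [##.#/####/###.] end (terminal -1, V#4); searched ..../###./#... to 9
for V: play -1, pass -1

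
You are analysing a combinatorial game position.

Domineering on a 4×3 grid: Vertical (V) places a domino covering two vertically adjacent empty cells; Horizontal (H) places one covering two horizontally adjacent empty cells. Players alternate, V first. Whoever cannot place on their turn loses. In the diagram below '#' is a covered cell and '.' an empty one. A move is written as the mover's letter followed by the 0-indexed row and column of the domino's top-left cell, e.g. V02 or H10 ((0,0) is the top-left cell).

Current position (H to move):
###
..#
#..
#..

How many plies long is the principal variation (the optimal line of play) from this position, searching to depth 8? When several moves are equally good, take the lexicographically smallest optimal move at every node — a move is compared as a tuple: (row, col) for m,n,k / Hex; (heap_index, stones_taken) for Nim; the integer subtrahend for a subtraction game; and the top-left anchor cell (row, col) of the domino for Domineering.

PV length from [###/..#/#../#..]: 1 ply

[###/..#/#../#..] H move#1: H10:-1/###/###/#../#.., H21:+1/###/..#/###/#..*, H31:-1/###/..#/#../###
[###/..#/###/#..] end (terminal -1, V#2); searched ###/..#/#../#.. to 8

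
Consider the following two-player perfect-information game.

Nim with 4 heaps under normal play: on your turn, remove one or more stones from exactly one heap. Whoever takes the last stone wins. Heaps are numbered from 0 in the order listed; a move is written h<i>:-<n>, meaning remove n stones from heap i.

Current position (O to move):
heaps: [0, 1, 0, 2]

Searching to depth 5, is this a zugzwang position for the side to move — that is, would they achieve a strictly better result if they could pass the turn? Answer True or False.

zugzwang((0,1,0,2), O) = False

p1 O@[(0,1,0,2)]: h1:-1[(0,0,0,2)]-1 h3:-1[(0,1,0,1)]+1* h3:-2[(0,1,0,0)]-1
p2 X@[(0,1,0,1)]: h1:-1[(0,0,0,1)]-1* h3:-1[(0,1,0,0)]-1
p3 O@[(0,0,0,1)]: h3:-1[(0,0,0,0)]+1*
p4 X@[(0,0,0,0)] terminal -1; root [(0,1,0,2)] d5
suppose O passes — search the same position with X to move:
pass> p1 X@[(0,1,0,2)]: h1:-1[(0,0,0,2)]-1 h3:-1[(0,1,0,1)]+1* h3:-2[(0,1,0,0)]-1
pass> p2 O@[(0,1,0,1)]: h1:-1[(0,0,0,1)]-1* h3:-1[(0,1,0,0)]-1
pass> p3 X@[(0,0,0,1)]: h3:-1[(0,0,0,0)]+1*
pass> p4 O@[(0,0,0,0)] terminal -1; root [(0,1,0,2)] d5
for O: play +1, pass -1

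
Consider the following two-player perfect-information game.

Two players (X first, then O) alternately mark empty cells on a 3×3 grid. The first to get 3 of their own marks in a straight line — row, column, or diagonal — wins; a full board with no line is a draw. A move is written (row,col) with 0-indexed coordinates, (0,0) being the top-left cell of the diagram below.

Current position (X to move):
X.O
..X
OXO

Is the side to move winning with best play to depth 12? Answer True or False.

X winning at [X.O/..X/OXO]: True

[X.O/..X/OXO] X move#1: (0,1):-1/XXO/..X/OXO, (1,0):-1/X.O/X.X/OXO, (1,1):+1/X.O/.XX/OXO*
[X.O/.XX/OXO] O move#2: (0,1):-1/XOO/.XX/OXO*, (1,0):-1/X.O/OXX/OXO
[XOO/.XX/OXO] X move#3: (1,0):+1/XOO/XXX/OXO*
[XOO/XXX/OXO] end (terminal -1, O#4); searched X.O/..X/OXO to 12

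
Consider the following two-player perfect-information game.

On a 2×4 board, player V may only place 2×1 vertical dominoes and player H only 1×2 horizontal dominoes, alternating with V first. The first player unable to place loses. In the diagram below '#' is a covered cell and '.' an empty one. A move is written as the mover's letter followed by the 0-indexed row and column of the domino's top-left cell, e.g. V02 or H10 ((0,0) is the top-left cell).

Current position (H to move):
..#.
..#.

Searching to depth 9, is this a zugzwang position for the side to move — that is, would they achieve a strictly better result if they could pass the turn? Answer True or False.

p1 H@[..#./..#.]: H00[###./..#.]+1* H10[..#./###.]+1
p2 V@[###./..#.]: V03[####/..##]-1*
p3 H@[####/..##]: H10[####/####]+1*
p4 V@[####/####] terminal -1; root [..#./..#.] d9
pass branch (V moves first from the same position):
  | p1 V@[..#./..#.]: V00[#.#./#.#.]+1* V01[.##./.##.]+1 V03[..##/..##]-1
  | p2 H@[#.#./#.#.] terminal -1; root [..#./..#.] d9
H moving scores +1; H passing scores -1

zugzwang(..#./..#., H) = False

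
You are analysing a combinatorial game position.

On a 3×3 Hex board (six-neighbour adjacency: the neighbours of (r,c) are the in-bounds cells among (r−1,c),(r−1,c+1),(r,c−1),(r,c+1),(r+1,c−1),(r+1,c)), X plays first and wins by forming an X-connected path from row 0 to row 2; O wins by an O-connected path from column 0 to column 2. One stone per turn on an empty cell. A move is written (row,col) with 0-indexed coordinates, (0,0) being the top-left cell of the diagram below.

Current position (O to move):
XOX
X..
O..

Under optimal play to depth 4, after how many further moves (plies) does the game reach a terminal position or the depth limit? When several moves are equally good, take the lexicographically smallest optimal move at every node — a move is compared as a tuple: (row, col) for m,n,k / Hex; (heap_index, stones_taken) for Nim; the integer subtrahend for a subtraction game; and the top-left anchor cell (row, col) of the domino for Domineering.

p1 O@[XOX/X../O..]: (1,1)[XOX/XO./O..]-1 (1,2)[XOX/X.O/O..]+1* (2,1)[XOX/X../OO.]+1 (2,2)[XOX/X../O.O]-1
p2 X@[XOX/X.O/O..]: (1,1)[XOX/XXO/O..]-1* (2,1)[XOX/X.O/OX.]-1 (2,2)[XOX/X.O/O.X]-1
p3 O@[XOX/XXO/O..]: (2,1)[XOX/XXO/OO.]+1* (2,2)[XOX/XXO/O.O]-1
p4 X@[XOX/XXO/OO.] terminal -1; root [XOX/X../O..] d4

PV length from [XOX/X../O..]: 3 plies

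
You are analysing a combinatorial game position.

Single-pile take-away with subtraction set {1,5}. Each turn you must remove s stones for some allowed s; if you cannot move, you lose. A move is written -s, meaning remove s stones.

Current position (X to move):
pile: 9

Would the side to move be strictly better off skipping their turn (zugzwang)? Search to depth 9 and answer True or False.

zugzwang(9, X) = False

[9] X move#1: -1:+1/8*, -5:+1/4
[8] O move#2: -1:-1/7*, -5:-1/3
[7] X move#3: -1:+1/6*, -5:+1/2
[6] O move#4: -1:-1/5*, -5:-1/1
[5] X move#5: -1:+1/4*, -5:+1/0
[4] O move#6: -1:-1/3*
[3] X move#7: -1:+1/2*
[2] O move#8: -1:-1/1*
[1] X move#9: -1:+1/0*
[0] end (terminal -1, O#10); searched 9 to 9
pass branch (O moves first from the same position):
  | [9] O move#1: -1:+1/8*, -5:+1/4
  | [8] X move#2: -1:-1/7*, -5:-1/3
  | [7] O move#3: -1:+1/6*, -5:+1/2
  | [6] X move#4: -1:-1/5*, -5:-1/1
  | [5] O move#5: -1:+1/4*, -5:+1/0
  | [4] X move#6: -1:-1/3*
  | [3] O move#7: -1:+1/2*
  | [2] X move#8: -1:-1/1*
  | [1] O move#9: -1:+1/0*
  | [0] end (terminal -1, X#10); searched 9 to 9
X moving scores +1; X passing scores -1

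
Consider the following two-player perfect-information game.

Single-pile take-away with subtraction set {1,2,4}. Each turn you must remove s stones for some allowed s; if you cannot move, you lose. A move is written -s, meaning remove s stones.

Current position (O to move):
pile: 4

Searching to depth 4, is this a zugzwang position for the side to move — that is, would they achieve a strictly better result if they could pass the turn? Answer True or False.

p1 O@[4]: -1[3]+1* -2[2]-1 -4[0]+1
p2 X@[3]: -1[2]-1* -2[1]-1
p3 O@[2]: -1[1]-1 -2[0]+1*
p4 X@[0] terminal -1; root [4] d4
pass branch (X moves first from the same position):
  | p1 X@[4]: -1[3]+1* -2[2]-1 -4[0]+1
  | p2 O@[3]: -1[2]-1* -2[1]-1
  | p3 X@[2]: -1[1]-1 -2[0]+1*
  | p4 O@[0] terminal -1; root [4] d4
O moving scores +1; O passing scores -1

zugzwang(4, O) = False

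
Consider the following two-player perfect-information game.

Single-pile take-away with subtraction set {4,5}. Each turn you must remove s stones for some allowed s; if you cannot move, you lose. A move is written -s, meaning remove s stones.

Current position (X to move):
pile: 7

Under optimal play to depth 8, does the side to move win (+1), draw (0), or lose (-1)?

p1 X@[7]: -4[3]+1* -5[2]+1
p2 O@[3] terminal -1; root [7] d8

value(7, X) = +1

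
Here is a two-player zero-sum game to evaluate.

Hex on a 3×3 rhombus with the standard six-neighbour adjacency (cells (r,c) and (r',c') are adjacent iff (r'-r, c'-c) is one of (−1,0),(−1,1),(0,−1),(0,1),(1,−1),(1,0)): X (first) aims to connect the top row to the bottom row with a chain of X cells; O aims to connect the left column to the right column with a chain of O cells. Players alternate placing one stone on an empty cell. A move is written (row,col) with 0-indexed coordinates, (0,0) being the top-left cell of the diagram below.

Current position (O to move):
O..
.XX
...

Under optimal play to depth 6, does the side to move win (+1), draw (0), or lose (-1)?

p1 O@[O../.XX/...]: (0,1)[OO./.XX/...]-1* (0,2)[O.O/.XX/...]-1 (1,0)[O../OXX/...]-1 (2,0)[O../.XX/O..]-1 (2,1)[O../.XX/.O.]-1 (2,2)[O../.XX/..O]-1
p2 X@[OO./.XX/...]: (0,2)[OOX/.XX/...]+1* (1,0)[OO./XXX/...]-1 (2,0)[OO./.XX/X..]-1 (2,1)[OO./.XX/.X.]-1 (2,2)[OO./.XX/..X]-1
p3 O@[OOX/.XX/...]: (1,0)[OOX/OXX/...]-1* (2,0)[OOX/.XX/O..]-1 (2,1)[OOX/.XX/.O.]-1 (2,2)[OOX/.XX/..O]-1
p4 X@[OOX/OXX/...]: (2,0)[OOX/OXX/X..]+1* (2,1)[OOX/OXX/.X.]+1 (2,2)[OOX/OXX/..X]+1
p5 O@[OOX/OXX/X..] terminal -1; root [O../.XX/...] d6

value(O../.XX/..., O) = -1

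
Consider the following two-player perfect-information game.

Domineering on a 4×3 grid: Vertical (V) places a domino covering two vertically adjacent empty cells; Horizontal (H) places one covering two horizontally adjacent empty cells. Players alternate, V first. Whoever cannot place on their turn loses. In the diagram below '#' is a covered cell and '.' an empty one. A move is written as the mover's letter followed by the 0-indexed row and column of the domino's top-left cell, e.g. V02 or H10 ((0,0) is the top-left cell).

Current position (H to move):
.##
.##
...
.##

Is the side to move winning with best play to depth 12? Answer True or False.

H winning at [.##/.##/.../.##]: False

[.##/.##/.../.##] H move#1: H20:-1/.##/.##/##./.##*, H21:-1/.##/.##/.##/.##
[.##/.##/##./.##] V move#2: V00:+1/###/###/##./.##*
[###/###/##./.##] end (terminal -1, H#3); searched .##/.##/.../.## to 12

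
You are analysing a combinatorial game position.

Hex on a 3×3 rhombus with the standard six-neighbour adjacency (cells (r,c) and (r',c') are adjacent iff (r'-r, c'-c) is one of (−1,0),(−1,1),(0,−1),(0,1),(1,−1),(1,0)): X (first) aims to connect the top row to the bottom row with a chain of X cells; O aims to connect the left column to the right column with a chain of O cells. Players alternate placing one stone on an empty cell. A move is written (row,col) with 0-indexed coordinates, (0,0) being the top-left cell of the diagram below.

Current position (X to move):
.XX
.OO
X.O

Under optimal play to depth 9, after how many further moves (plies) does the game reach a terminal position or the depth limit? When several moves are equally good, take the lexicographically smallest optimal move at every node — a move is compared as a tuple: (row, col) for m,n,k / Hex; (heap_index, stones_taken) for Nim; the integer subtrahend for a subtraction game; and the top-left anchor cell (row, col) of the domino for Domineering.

PV length from [.XX/.OO/X.O]: 1 ply

ply 1, X at .XX/.OO/X.O | (0,0)=-1→XXX/.OO/X.O; (1,0)=+1→.XX/XOO/X.O*; (2,1)=-1→.XX/.OO/XXO
ply 2: .XX/XOO/X.O is terminal -1 (O); from .XX/.OO/X.O depth 9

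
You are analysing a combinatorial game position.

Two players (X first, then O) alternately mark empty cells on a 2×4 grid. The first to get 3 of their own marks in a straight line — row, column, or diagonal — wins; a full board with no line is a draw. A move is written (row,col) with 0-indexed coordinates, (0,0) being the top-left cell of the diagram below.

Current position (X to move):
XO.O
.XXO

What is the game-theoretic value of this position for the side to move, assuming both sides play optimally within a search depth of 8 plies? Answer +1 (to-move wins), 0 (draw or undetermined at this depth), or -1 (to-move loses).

p1 X@[XO.O/.XXO]: (0,2)[XOXO/.XXO]+0 (1,0)[XO.O/XXXO]+1*
p2 O@[XO.O/XXXO] terminal -1; root [XO.O/.XXO] d8

value(XO.O/.XXO, X) = +1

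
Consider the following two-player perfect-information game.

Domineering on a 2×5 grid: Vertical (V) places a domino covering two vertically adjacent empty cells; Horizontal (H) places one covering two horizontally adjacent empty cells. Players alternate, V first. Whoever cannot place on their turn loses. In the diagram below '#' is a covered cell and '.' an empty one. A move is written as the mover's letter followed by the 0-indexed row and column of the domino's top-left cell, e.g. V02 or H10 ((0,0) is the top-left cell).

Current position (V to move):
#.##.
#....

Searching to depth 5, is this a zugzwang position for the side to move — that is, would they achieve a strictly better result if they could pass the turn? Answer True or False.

p1 V@[#.##./#....]: V01[####./##...]-1* V04[#.###/#...#]-1
p2 H@[####./##...]: H12[####./####.]-1 H13[####./##.##]+1*
p3 V@[####./##.##] terminal -1; root [#.##./#....] d5
suppose V passes — search the same position with H to move:
pass> p1 H@[#.##./#....]: H11[#.##./###..]-1* H12[#.##./#.##.]-1 H13[#.##./#..##]-1
pass> p2 V@[#.##./###..]: V04[#.###/###.#]+1*
pass> p3 H@[#.###/###.#] terminal -1; root [#.##./#....] d5
for V: play -1, pass +1

zugzwang(#.##./#...., V) = True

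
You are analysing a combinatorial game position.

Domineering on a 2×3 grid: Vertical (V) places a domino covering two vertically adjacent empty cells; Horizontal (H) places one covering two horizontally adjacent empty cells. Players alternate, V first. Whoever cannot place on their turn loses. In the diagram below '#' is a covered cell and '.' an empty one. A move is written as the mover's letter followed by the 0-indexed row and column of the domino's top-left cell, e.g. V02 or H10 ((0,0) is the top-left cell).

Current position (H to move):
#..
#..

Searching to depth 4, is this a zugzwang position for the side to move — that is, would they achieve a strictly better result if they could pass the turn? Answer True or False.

p1 H@[#../#..]: H01[###/#..]+1* H11[#../###]+1
p2 V@[###/#..] terminal -1; root [#../#..] d4
suppose H passes — search the same position with V to move:
pass> p1 V@[#../#..]: V01[##./##.]+1* V02[#.#/#.#]+1
pass> p2 H@[##./##.] terminal -1; root [#../#..] d4
for H: play +1, pass -1

zugzwang(#../#.., H) = False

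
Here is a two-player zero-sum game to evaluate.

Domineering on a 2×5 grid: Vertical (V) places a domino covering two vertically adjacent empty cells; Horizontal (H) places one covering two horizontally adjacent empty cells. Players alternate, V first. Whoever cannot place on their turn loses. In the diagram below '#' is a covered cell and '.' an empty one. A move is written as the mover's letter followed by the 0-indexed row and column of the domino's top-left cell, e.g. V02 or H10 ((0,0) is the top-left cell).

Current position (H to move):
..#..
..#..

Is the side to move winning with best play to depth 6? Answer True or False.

H winning at [..#../..#..]: False

p1 H@[..#../..#..]: H00[###../..#..]-1* H03[..###/..#..]-1 H10[..#../###..]-1 H13[..#../..###]-1
p2 V@[###../..#..]: V03[####./..##.]+1* V04[###.#/..#.#]+1
p3 H@[####./..##.]: H10[####./####.]-1*
p4 V@[####./####.]: V04[#####/#####]+1*
p5 H@[#####/#####] terminal -1; root [..#../..#..] d6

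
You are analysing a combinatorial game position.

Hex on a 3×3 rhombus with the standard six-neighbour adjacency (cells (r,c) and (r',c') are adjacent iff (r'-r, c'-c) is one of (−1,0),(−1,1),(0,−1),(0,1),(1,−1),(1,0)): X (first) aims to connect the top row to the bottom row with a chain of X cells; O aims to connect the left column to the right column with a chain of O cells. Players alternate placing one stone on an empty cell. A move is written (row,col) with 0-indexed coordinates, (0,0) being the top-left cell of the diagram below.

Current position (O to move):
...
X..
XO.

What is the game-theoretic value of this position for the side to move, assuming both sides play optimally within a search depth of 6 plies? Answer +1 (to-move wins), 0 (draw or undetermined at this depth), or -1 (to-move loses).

value(.../X../XO., O) = -1

ply 1, O at .../X../XO. | (0,0)=-1→O../X../XO.*; (0,1)=-1→.O./X../XO.; (0,2)=-1→..O/X../XO.; (1,1)=-1→.../XO./XO.; (1,2)=-1→.../X.O/XO.; (2,2)=-1→.../X../XOO
ply 2, X at O../X../XO. | (0,1)=+1→OX./X../XO.*; (0,2)=+1→O.X/X../XO.; (1,1)=+1→O../XX./XO.; (1,2)=+1→O../X.X/XO.; (2,2)=+1→O../X../XOX
ply 3: OX./X../XO. is terminal -1 (O); from .../X../XO. depth 6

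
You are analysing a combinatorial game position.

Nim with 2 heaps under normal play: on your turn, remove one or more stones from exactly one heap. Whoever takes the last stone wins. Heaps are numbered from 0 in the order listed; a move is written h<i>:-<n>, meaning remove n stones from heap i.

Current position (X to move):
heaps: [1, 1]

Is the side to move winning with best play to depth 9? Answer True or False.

ply 1, X at (1,1) | h0:-1=-1→(0,1)*; h1:-1=-1→(1,0)
ply 2, O at (0,1) | h1:-1=+1→(0,0)*
ply 3: (0,0) is terminal -1 (X); from (1,1) depth 9

X winning at [(1,1)]: False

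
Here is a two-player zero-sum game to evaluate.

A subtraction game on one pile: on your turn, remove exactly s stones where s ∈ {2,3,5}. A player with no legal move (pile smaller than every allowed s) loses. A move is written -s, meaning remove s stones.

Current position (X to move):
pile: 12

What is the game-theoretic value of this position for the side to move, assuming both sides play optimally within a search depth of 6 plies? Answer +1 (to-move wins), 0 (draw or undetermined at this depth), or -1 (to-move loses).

p1 X@[12]: -2[10]-1 -3[9]-1 -5[7]+1*
p2 O@[7]: -2[5]-1* -3[4]-1 -5[2]-1
p3 X@[5]: -2[3]-1 -3[2]-1 -5[0]+1*
p4 O@[0] terminal -1; root [12] d6

value(12, X) = +1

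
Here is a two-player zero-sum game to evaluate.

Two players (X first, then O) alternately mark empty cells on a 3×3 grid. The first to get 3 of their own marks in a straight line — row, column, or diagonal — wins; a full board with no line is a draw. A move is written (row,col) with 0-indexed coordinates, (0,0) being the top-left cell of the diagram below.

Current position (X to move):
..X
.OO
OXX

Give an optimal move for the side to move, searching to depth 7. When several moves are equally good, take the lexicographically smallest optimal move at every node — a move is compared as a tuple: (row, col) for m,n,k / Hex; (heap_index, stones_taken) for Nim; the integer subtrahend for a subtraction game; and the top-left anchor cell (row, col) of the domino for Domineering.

X's best at [..X/.OO/OXX]: (1,0)

[..X/.OO/OXX] X move#1: (0,0):-1/X.X/.OO/OXX, (0,1):-1/.XX/.OO/OXX, (1,0):+0/..X/XOO/OXX*
[..X/XOO/OXX] O move#2: (0,0):+0/O.X/XOO/OXX*, (0,1):+0/.OX/XOO/OXX
[O.X/XOO/OXX] X move#3: (0,1):+0/OXX/XOO/OXX*
[OXX/XOO/OXX] end (terminal +0, O#4); searched ..X/.OO/OXX to 7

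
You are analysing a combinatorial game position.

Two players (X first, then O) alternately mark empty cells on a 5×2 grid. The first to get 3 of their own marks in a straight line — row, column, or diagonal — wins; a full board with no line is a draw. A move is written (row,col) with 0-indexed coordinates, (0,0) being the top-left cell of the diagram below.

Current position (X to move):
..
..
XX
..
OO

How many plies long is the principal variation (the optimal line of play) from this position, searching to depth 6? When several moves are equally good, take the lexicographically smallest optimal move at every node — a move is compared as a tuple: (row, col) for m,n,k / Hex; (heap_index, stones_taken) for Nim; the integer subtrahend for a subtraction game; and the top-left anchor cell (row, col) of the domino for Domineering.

[../../XX/../OO] X move#1: (0,0):+1/X./../XX/../OO*, (0,1):+1/.X/../XX/../OO, (1,0):+1/../X./XX/../OO, (1,1):+1/../.X/XX/../OO, (3,0):+1/../../XX/X./OO, (3,1):+1/../../XX/.X/OO
[X./../XX/../OO] O move#2: (0,1):-1/XO/../XX/../OO*, (1,0):-1/X./O./XX/../OO, (1,1):-1/X./.O/XX/../OO, (3,0):-1/X./../XX/O./OO, (3,1):-1/X./../XX/.O/OO
[XO/../XX/../OO] X move#3: (1,0):+1/XO/X./XX/../OO*, (1,1):+1/XO/.X/XX/../OO, (3,0):+0/XO/../XX/X./OO, (3,1):+1/XO/../XX/.X/OO
[XO/X./XX/../OO] end (terminal -1, O#4); searched ../../XX/../OO to 6

PV length from [../../XX/../OO]: 3 plies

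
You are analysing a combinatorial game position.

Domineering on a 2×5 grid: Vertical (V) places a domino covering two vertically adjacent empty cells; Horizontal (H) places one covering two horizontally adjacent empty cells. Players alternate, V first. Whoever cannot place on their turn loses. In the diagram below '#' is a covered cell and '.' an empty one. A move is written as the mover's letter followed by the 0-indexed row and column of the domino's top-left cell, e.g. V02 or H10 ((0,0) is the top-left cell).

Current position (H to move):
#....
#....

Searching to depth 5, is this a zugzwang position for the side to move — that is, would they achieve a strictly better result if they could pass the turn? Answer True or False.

zugzwang(#..../#...., H) = False

ply 1, H at #..../#.... | H01=-1→###../#....; H02=+1→#.##./#....*; H03=-1→#..##/#....; H11=-1→#..../###..; H12=+1→#..../#.##.; H13=-1→#..../#..##
ply 2, V at #.##./#.... | V01=-1→####./##...*; V04=-1→#.###/#...#
ply 3, H at ####./##... | H12=-1→####./####.; H13=+1→####./##.##*
ply 4: ####./##.## is terminal -1 (V); from #..../#.... depth 5
pass branch (V moves first from the same position):
  | ply 1, V at #..../#.... | V01=-1→##.../##...*; V02=-1→#.#../#.#..; V03=-1→#..#./#..#.; V04=-1→#...#/#...#
  | ply 2, H at ##.../##... | H02=+1→####./##...*; H03=+1→##.##/##...; H12=+1→##.../####.; H13=+1→##.../##.##
  | ply 3, V at ####./##... | V04=-1→#####/##..#*
  | ply 4, H at #####/##..# | H12=+1→#####/#####*
  | ply 5: #####/##### is terminal -1 (V); from #..../#.... depth 5
H moving scores +1; H passing scores +1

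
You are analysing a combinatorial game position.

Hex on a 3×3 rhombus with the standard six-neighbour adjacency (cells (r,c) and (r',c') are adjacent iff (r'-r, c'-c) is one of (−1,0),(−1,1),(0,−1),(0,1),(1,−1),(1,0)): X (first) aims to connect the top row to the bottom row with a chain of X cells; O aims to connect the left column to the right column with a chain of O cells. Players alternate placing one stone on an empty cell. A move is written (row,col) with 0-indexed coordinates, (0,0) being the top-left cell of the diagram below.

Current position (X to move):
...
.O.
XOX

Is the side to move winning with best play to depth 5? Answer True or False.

X winning at [.../.O./XOX]: True

p1 X@[.../.O./XOX]: (0,0)[X../.O./XOX]-1 (0,1)[.X./.O./XOX]-1 (0,2)[..X/.O./XOX]+1* (1,0)[.../XO./XOX]+1 (1,2)[.../.OX/XOX]+1
p2 O@[..X/.O./XOX]: (0,0)[O.X/.O./XOX]-1* (0,1)[.OX/.O./XOX]-1 (1,0)[..X/OO./XOX]-1 (1,2)[..X/.OO/XOX]-1
p3 X@[O.X/.O./XOX]: (0,1)[OXX/.O./XOX]+1* (1,0)[O.X/XO./XOX]+1 (1,2)[O.X/.OX/XOX]+1
p4 O@[OXX/.O./XOX]: (1,0)[OXX/OO./XOX]-1* (1,2)[OXX/.OO/XOX]-1
p5 X@[OXX/OO./XOX]: (1,2)[OXX/OOX/XOX]+1*
p6 O@[OXX/OOX/XOX] terminal -1; root [.../.O./XOX] d5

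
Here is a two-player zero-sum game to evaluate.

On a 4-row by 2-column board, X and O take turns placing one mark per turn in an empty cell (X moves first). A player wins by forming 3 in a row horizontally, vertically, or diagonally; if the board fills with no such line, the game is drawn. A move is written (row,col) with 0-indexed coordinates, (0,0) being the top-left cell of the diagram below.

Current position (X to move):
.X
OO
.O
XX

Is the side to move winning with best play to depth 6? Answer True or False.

X winning at [.X/OO/.O/XX]: False

[.X/OO/.O/XX] X move#1: (0,0):+0/XX/OO/.O/XX*, (2,0):+0/.X/OO/XO/XX
[XX/OO/.O/XX] O move#2: (2,0):+0/XX/OO/OO/XX*
[XX/OO/OO/XX] end (terminal +0, X#3); searched .X/OO/.O/XX to 6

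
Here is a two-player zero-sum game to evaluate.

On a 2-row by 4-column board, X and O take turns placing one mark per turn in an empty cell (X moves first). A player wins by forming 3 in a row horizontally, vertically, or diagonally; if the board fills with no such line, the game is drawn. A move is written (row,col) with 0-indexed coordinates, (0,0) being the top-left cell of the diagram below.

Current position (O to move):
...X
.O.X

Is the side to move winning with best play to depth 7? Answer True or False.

O winning at [...X/.O.X]: False

[...X/.O.X] O move#1: (0,0):+0/O..X/.O.X*, (0,1):+0/.O.X/.O.X, (0,2):+0/..OX/.O.X, (1,0):+0/...X/OO.X, (1,2):+0/...X/.OOX
[O..X/.O.X] X move#2: (0,1):+0/OX.X/.O.X*, (0,2):+0/O.XX/.O.X, (1,0):+0/O..X/XO.X, (1,2):+0/O..X/.OXX
[OX.X/.O.X] O move#3: (0,2):+0/OXOX/.O.X*, (1,0):-1/OX.X/OO.X, (1,2):-1/OX.X/.OOX
[OXOX/.O.X] X move#4: (1,0):+0/OXOX/XO.X*, (1,2):+0/OXOX/.OXX
[OXOX/XO.X] O move#5: (1,2):+0/OXOX/XOOX*
[OXOX/XOOX] end (terminal +0, X#6); searched ...X/.O.X to 7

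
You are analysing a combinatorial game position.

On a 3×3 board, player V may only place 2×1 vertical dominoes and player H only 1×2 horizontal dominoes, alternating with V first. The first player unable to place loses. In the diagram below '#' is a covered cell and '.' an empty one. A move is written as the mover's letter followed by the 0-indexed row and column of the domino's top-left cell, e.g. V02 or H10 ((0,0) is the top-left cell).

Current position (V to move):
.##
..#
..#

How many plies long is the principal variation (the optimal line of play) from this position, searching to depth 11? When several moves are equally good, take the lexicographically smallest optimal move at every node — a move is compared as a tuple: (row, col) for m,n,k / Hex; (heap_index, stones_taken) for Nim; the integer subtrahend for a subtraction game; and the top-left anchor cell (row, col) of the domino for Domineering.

PV length from [.##/..#/..#]: 1 ply

ply 1, V at .##/..#/..# | V00=-1→###/#.#/..#; V10=+1→.##/#.#/#.#*; V11=+1→.##/.##/.##
ply 2: .##/#.#/#.# is terminal -1 (H); from .##/..#/..# depth 11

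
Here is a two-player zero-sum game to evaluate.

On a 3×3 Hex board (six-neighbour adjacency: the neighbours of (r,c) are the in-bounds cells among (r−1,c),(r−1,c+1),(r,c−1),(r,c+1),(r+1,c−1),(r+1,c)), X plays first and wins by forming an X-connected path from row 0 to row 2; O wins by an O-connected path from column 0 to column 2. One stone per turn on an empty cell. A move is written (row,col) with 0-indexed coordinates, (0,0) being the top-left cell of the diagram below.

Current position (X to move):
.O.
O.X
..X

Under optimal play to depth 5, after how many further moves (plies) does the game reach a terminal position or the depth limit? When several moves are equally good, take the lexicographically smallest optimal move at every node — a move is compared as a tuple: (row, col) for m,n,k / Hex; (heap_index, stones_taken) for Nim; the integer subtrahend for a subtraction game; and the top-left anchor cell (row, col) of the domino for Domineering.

PV length from [.O./O.X/..X]: 1 ply

ply 1, X at .O./O.X/..X | (0,0)=-1→XO./O.X/..X; (0,2)=+1→.OX/O.X/..X*; (1,1)=-1→.O./OXX/..X; (2,0)=-1→.O./O.X/X.X; (2,1)=-1→.O./O.X/.XX
ply 2: .OX/O.X/..X is terminal -1 (O); from .O./O.X/..X depth 5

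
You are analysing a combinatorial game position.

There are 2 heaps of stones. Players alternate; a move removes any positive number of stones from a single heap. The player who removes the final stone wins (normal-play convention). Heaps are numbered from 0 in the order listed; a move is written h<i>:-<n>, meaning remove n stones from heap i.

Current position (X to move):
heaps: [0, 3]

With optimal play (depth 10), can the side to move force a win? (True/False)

X winning at [(0,3)]: True

ply 1, X at (0,3) | h1:-1=-1→(0,2); h1:-2=-1→(0,1); h1:-3=+1→(0,0)*
ply 2: (0,0) is terminal -1 (O); from (0,3) depth 10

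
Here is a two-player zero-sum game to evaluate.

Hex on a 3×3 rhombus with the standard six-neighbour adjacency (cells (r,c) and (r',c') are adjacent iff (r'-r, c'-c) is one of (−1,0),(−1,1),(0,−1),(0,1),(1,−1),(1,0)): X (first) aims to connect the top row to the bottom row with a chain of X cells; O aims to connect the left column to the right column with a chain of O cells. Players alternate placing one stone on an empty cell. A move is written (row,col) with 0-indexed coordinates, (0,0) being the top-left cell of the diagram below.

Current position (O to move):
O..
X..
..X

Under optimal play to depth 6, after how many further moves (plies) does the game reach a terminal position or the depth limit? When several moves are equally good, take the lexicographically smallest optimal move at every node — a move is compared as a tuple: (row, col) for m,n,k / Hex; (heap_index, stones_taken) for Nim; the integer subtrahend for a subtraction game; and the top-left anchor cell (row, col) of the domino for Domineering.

PV length from [O../X../..X]: 5 plies

[O../X../..X] O move#1: (0,1):-1/OO./X../..X, (0,2):-1/O.O/X../..X, (1,1):+1/O../XO./..X*, (1,2):-1/O../X.O/..X, (2,0):-1/O../X../O.X, (2,1):-1/O../X../.OX
[O../XO./..X] X move#2: (0,1):-1/OX./XO./..X*, (0,2):-1/O.X/XO./..X, (1,2):-1/O../XOX/..X, (2,0):-1/O../XO./X.X, (2,1):-1/O../XO./.XX
[OX./XO./..X] O move#3: (0,2):-1/OXO/XO./..X, (1,2):-1/OX./XOO/..X, (2,0):+1/OX./XO./O.X*, (2,1):-1/OX./XO./.OX
[OX./XO./O.X] X move#4: (0,2):-1/OXX/XO./O.X*, (1,2):-1/OX./XOX/O.X, (2,1):-1/OX./XO./OXX
[OXX/XO./O.X] O move#5: (1,2):+1/OXX/XOO/O.X*, (2,1):-1/OXX/XO./OOX
[OXX/XOO/O.X] end (terminal -1, X#6); searched O../X../..X to 6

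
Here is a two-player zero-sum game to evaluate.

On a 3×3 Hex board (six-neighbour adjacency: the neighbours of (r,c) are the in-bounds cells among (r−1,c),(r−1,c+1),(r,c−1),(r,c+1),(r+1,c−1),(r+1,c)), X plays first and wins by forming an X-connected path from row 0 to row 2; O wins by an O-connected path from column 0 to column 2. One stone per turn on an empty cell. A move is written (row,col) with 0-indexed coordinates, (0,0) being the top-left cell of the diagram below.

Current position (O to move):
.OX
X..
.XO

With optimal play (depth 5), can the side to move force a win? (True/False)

[.OX/X../.XO] O move#1: (0,0):-1/OOX/X../.XO*, (1,1):-1/.OX/XO./.XO, (1,2):-1/.OX/X.O/.XO, (2,0):-1/.OX/X../OXO
[OOX/X../.XO] X move#2: (1,1):+1/OOX/XX./.XO*, (1,2):+1/OOX/X.X/.XO, (2,0):+1/OOX/X../XXO
[OOX/XX./.XO] end (terminal -1, O#3); searched .OX/X../.XO to 5

O winning at [.OX/X../.XO]: False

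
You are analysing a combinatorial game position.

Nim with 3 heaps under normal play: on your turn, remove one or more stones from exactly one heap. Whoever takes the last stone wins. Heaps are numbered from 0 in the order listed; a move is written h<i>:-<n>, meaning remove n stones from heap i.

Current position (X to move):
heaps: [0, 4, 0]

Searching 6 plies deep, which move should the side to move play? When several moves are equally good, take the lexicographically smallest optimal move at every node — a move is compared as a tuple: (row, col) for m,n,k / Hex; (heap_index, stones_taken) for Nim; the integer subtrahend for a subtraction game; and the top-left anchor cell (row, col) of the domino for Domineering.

X's best at [(0,4,0)]: h1:-4

[(0,4,0)] X move#1: h1:-1:-1/(0,3,0), h1:-2:-1/(0,2,0), h1:-3:-1/(0,1,0), h1:-4:+1/(0,0,0)*
[(0,0,0)] end (terminal -1, O#2); searched (0,4,0) to 6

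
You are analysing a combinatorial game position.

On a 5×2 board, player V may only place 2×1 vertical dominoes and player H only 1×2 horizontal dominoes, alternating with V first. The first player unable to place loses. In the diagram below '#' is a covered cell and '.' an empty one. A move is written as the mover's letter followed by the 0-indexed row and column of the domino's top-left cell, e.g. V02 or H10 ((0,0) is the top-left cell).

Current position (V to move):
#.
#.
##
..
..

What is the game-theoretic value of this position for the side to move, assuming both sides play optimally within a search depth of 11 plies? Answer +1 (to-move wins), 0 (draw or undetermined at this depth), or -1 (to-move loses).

value(#./#./##/../.., V) = +1

p1 V@[#./#./##/../..]: V01[##/##/##/../..]-1 V30[#./#./##/#./#.]+1* V31[#./#./##/.#/.#]+1
p2 H@[#./#./##/#./#.] terminal -1; root [#./#./##/../..] d11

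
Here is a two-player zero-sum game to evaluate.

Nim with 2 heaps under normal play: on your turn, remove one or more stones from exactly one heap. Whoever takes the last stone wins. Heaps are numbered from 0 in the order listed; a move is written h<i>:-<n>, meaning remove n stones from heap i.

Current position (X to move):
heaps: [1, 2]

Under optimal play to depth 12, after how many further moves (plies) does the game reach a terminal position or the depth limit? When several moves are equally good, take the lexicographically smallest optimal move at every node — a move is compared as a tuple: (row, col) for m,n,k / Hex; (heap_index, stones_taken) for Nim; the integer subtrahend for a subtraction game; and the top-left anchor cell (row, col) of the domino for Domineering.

ply 1, X at (1,2) | h0:-1=-1→(0,2); h1:-1=+1→(1,1)*; h1:-2=-1→(1,0)
ply 2, O at (1,1) | h0:-1=-1→(0,1)*; h1:-1=-1→(1,0)
ply 3, X at (0,1) | h1:-1=+1→(0,0)*
ply 4: (0,0) is terminal -1 (O); from (1,2) depth 12

PV length from [(1,2)]: 3 plies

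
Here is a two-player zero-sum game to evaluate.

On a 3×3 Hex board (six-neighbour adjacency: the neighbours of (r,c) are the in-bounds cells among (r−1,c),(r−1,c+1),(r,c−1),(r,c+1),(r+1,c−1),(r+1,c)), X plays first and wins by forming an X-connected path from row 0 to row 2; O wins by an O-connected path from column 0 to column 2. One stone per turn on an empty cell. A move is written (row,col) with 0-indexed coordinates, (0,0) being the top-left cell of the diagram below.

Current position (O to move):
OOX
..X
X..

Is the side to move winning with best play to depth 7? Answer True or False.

O winning at [OOX/..X/X..]: False

[OOX/..X/X..] O move#1: (1,0):-1/OOX/O.X/X..*, (1,1):-1/OOX/.OX/X.., (2,1):-1/OOX/..X/XO., (2,2):-1/OOX/..X/X.O
[OOX/O.X/X..] X move#2: (1,1):+1/OOX/OXX/X..*, (2,1):+1/OOX/O.X/XX., (2,2):+1/OOX/O.X/X.X
[OOX/OXX/X..] end (terminal -1, O#3); searched OOX/..X/X.. to 7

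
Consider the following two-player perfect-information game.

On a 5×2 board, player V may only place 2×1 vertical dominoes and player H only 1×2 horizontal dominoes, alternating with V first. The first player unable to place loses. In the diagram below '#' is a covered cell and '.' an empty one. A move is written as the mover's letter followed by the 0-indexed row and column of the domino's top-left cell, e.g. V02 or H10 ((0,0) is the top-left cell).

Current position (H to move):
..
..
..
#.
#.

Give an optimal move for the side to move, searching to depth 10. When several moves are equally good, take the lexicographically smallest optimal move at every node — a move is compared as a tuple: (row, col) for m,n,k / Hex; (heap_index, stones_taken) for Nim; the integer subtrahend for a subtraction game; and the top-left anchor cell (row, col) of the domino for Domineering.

H's best at [../../../#./#.]: H10

p1 H@[../../../#./#.]: H00[##/../../#./#.]-1 H10[../##/../#./#.]+1* H20[../../##/#./#.]-1
p2 V@[../##/../#./#.]: V21[../##/.#/##/#.]-1* V31[../##/../##/##]-1
p3 H@[../##/.#/##/#.]: H00[##/##/.#/##/#.]+1*
p4 V@[##/##/.#/##/#.] terminal -1; root [../../../#./#.] d10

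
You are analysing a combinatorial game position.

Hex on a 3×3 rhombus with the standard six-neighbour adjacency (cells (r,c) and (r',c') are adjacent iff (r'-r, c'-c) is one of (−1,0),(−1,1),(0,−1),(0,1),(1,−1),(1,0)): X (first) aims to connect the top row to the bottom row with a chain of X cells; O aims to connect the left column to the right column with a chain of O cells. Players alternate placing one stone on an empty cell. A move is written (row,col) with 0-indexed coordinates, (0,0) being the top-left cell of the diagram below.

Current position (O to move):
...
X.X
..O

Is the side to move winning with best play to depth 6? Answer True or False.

[.../X.X/..O] O move#1: (0,0):-1/O../X.X/..O*, (0,1):-1/.O./X.X/..O, (0,2):-1/..O/X.X/..O, (1,1):-1/.../XOX/..O, (2,0):-1/.../X.X/O.O, (2,1):-1/.../X.X/.OO
[O../X.X/..O] X move#2: (0,1):+1/OX./X.X/..O*, (0,2):+1/O.X/X.X/..O, (1,1):+1/O../XXX/..O, (2,0):+1/O../X.X/X.O, (2,1):+1/O../X.X/.XO
[OX./X.X/..O] O move#3: (0,2):-1/OXO/X.X/..O*, (1,1):-1/OX./XOX/..O, (2,0):-1/OX./X.X/O.O, (2,1):-1/OX./X.X/.OO
[OXO/X.X/..O] X move#4: (1,1):+1/OXO/XXX/..O*, (2,0):+1/OXO/X.X/X.O, (2,1):+1/OXO/X.X/.XO
[OXO/XXX/..O] O move#5: (2,0):-1/OXO/XXX/O.O*, (2,1):-1/OXO/XXX/.OO
[OXO/XXX/O.O] X move#6: (2,1):+1/OXO/XXX/OXO*
[OXO/XXX/OXO] end (terminal -1, O#7); searched .../X.X/..O to 6

O winning at [.../X.X/..O]: False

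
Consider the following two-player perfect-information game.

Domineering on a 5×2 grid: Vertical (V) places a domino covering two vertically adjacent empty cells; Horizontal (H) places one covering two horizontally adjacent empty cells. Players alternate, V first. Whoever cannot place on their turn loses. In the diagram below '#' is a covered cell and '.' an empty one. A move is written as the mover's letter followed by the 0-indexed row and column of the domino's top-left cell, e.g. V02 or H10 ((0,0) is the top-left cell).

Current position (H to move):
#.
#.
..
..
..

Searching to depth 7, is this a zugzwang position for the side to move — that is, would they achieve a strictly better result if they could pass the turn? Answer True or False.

[#./#./../../..] H move#1: H20:-1/#./#./##/../.., H30:+1/#./#./../##/..*, H40:-1/#./#./../../##
[#./#./../##/..] V move#2: V01:-1/##/##/../##/..*, V11:-1/#./##/.#/##/..
[##/##/../##/..] H move#3: H20:+1/##/##/##/##/..*, H40:+1/##/##/../##/##
[##/##/##/##/..] end (terminal -1, V#4); searched #./#./../../.. to 7
suppose H passes — search the same position with V to move:
pass> [#./#./../../..] V move#1: V01:-1/##/##/../../.., V11:-1/#./##/.#/../.., V20:+1/#./#./#./#./..*, V21:+1/#./#./.#/.#/.., V30:+1/#./#./../#./#., V31:+1/#./#./../.#/.#
pass> [#./#./#./#./..] H move#2: H40:-1/#./#./#./#./##*
pass> [#./#./#./#./##] V move#3: V01:+1/##/##/#./#./##*, V11:+1/#./##/##/#./##, V21:+1/#./#./##/##/##
pass> [##/##/#./#./##] end (terminal -1, H#4); searched #./#./../../.. to 7
for H: play +1, pass -1

zugzwang(#./#./../../.., H) = False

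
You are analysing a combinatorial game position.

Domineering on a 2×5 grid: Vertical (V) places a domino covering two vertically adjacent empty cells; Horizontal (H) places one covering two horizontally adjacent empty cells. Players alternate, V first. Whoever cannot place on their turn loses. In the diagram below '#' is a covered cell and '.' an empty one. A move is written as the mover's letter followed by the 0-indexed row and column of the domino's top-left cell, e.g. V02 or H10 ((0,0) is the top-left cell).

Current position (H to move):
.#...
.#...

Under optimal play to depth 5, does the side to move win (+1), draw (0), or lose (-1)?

[.#.../.#...] H move#1: H02:-1/.###./.#...*, H03:-1/.#.##/.#..., H12:-1/.#.../.###., H13:-1/.#.../.#.##
[.###./.#...] V move#2: V00:-1/####./##..., V04:+1/.####/.#..#*
[.####/.#..#] H move#3: H12:-1/.####/.####*
[.####/.####] V move#4: V00:+1/#####/#####*
[#####/#####] end (terminal -1, H#5); searched .#.../.#... to 5

value(.#.../.#..., H) = -1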